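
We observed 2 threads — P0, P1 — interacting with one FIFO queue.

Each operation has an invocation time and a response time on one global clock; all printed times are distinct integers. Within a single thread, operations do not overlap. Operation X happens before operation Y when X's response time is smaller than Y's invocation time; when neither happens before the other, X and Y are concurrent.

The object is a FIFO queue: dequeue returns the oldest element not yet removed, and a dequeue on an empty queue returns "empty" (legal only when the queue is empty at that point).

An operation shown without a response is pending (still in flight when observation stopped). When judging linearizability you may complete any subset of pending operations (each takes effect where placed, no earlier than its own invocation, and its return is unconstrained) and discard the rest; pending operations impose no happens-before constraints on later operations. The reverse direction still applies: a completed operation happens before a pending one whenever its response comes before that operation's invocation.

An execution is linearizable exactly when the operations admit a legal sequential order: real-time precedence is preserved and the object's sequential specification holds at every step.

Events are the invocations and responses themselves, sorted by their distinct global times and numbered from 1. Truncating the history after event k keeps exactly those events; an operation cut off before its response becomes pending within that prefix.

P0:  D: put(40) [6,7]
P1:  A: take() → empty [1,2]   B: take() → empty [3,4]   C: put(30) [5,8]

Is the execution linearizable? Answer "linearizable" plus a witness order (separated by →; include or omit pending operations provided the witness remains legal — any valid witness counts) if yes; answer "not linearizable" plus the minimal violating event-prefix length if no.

linearizable — witness: A → B → C → D

step 1: A take() → empty — queue <>
step 2: B take() → empty — queue <>
step 3: C put(30) — queue <30>
step 4: D put(40) — queue <30,40>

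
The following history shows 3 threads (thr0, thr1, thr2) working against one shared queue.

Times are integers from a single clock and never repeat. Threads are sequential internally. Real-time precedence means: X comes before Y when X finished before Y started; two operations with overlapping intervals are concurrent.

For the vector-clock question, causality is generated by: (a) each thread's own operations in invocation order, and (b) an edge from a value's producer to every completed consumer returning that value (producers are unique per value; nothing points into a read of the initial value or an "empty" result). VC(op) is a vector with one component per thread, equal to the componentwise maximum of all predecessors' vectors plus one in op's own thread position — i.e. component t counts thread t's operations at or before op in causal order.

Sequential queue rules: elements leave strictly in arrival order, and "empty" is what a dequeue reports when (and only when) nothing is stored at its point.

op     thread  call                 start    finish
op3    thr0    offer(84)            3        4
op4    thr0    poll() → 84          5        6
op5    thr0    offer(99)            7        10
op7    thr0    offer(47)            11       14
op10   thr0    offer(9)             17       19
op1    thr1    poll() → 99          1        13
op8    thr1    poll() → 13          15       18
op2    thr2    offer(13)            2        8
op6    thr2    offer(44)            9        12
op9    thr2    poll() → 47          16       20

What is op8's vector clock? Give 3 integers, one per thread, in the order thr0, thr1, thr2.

(3, 2, 1)

op2 (invocation 2): nothing precedes it; thr2's component alone gives (0, 0, 1)
op3 (invocation 3): nothing precedes it; thr0's component alone gives (1, 0, 0)
op6, invoked 9, takes VC(op2)=(0, 0, 1) under max, adds 1 for thr2 → (0, 0, 2)
op4, invoked 5, takes VC(op3)=(1, 0, 0) under max, adds 1 for thr0 → (2, 0, 0)
op5, invoked 7, takes VC(op4)=(2, 0, 0) under max, adds 1 for thr0 → (3, 0, 0)
op1, invoked 1, takes VC(op5)=(3, 0, 0) under max, adds 1 for thr1 → (3, 1, 0)
op7, invoked 11, takes VC(op5)=(3, 0, 0) under max, adds 1 for thr0 → (4, 0, 0)
op10, invoked 17, takes VC(op7)=(4, 0, 0) under max, adds 1 for thr0 → (5, 0, 0)
op8, invoked 15, takes VC(op1)=(3, 1, 0), VC(op2)=(0, 0, 1) under max, adds 1 for thr1 → (3, 2, 1)
op9, invoked 16, takes VC(op6)=(0, 0, 2), VC(op7)=(4, 0, 0) under max, adds 1 for thr2 → (4, 0, 3)
target: VC(op8) = (3, 2, 1)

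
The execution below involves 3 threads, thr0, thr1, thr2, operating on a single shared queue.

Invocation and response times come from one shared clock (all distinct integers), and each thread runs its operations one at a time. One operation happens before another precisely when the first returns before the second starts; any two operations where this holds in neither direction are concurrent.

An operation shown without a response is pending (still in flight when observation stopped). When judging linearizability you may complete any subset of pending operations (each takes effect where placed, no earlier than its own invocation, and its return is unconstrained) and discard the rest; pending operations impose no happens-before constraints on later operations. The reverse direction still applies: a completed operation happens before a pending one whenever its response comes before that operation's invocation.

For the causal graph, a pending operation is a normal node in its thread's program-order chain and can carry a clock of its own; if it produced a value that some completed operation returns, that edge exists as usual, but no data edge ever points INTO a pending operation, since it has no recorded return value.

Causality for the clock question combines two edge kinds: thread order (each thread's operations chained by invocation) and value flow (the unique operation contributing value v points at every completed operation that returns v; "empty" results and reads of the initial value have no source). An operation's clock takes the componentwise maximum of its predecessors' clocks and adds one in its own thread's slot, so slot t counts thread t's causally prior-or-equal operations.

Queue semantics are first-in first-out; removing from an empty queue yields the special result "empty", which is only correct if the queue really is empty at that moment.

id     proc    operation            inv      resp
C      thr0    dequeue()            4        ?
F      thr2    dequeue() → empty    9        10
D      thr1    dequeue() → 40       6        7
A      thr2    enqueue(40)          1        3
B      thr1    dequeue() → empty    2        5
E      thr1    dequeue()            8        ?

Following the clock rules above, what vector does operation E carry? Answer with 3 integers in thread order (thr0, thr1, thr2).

(0, 3, 1)

invoked at 1, A has no predecessors; its own thr2 bump gives (0, 0, 1)
invoked at 2, B has no predecessors; its own thr1 bump gives (0, 1, 0)
invoked at 4, C has no predecessors; its own thr0 bump gives (1, 0, 0)
from VC(A)=(0, 0, 1), F (invoked 9) maxes components and bumps thr2 → (0, 0, 2)
from VC(A)=(0, 0, 1), VC(B)=(0, 1, 0), D (invoked 6) maxes components and bumps thr1 → (0, 2, 1)
from VC(D)=(0, 2, 1), E (invoked 8) maxes components and bumps thr1 → (0, 3, 1)
target: VC(E) = (0, 3, 1)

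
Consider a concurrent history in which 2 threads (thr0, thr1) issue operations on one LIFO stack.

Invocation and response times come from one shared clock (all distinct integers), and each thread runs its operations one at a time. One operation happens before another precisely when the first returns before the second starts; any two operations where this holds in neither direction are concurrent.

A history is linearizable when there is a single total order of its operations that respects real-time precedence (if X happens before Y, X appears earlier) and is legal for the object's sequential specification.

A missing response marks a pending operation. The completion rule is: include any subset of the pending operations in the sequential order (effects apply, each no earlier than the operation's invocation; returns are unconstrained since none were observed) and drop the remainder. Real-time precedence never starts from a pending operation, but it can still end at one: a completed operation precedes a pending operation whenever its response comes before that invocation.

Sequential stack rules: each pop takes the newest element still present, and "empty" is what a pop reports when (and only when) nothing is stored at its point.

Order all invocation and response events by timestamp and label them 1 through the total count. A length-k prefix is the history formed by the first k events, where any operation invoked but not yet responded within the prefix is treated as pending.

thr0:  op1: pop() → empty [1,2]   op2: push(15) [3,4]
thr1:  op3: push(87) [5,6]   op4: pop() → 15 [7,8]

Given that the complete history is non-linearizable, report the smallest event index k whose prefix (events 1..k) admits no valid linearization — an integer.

8

events 1..7 are still linearizable — one witness is op1, op2, op3:
after step 1 (op1 pop() → empty): stack <>
after step 2 (op2 push(15)): stack <15>
after step 3 (op3 push(87)): stack <15,87>
once event 8 joins (op4's response, time 8), exhaustive search finds no witness
e.g. op1, op2, op3, op4: illegal at step 4, since op4 pop() → 15 cannot apply there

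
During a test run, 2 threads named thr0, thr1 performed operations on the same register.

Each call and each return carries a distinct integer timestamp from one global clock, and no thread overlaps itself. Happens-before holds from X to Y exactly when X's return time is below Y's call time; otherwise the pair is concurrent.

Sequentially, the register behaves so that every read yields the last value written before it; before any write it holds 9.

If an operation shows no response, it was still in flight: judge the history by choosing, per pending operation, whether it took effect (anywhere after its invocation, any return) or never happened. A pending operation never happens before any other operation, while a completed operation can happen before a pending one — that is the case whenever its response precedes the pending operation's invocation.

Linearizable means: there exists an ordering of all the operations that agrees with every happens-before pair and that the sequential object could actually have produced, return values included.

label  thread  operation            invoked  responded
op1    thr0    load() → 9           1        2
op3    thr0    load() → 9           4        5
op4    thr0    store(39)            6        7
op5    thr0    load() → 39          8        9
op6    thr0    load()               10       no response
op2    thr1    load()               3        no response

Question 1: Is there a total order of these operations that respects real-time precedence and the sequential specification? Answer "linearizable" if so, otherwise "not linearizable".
a witness: op1, op2, op3, op4, op5
1. op1 load() → 9, leaving value 9
2. op2 load() (pending, included), leaving value 9
3. op3 load() → 9, leaving value 9
4. op4 store(39), leaving value 39
5. op5 load() → 39, leaving value 39

linearizable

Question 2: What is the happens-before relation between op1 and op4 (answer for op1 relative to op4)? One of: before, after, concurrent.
op1 spans [1,2], op4 spans [6,7]
resp(op1)=2 < inv(op4)=6

before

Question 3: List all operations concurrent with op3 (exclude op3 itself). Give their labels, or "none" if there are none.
concurrent with op3 ([4,5]): every op whose interval crosses 4..5
op1 [1,2]: before
op2 [3,…): concurrent
op4 [6,7]: after
op5 [8,9]: after
op6 [10,…): after

op2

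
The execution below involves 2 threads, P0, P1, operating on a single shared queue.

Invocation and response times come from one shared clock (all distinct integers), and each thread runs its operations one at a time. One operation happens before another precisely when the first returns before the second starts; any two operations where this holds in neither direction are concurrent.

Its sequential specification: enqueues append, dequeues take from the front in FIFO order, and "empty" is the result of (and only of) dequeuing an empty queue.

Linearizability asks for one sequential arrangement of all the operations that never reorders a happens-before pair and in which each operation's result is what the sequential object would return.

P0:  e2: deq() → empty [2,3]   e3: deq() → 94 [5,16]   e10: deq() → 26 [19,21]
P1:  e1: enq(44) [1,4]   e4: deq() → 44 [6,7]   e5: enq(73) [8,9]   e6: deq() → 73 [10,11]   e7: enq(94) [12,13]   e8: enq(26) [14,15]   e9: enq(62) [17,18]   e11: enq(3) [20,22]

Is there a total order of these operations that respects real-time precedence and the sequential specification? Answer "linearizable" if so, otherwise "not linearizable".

a witness: e2, e1, e4, e5, e6, e7, e3, e8, e9, e10, e11
step 1: e2 deq() → empty — queue <>
step 2: e1 enq(44) — queue <44>
step 3: e4 deq() → 44 — queue <>
step 4: e5 enq(73) — queue <73>
step 5: e6 deq() → 73 — queue <>
step 6: e7 enq(94) — queue <94>
step 7: e3 deq() → 94 — queue <>
step 8: e8 enq(26) — queue <26>
step 9: e9 enq(62) — queue <26,62>
step 10: e10 deq() → 26 — queue <62>
step 11: e11 enq(3) — queue <62,3>

linearizable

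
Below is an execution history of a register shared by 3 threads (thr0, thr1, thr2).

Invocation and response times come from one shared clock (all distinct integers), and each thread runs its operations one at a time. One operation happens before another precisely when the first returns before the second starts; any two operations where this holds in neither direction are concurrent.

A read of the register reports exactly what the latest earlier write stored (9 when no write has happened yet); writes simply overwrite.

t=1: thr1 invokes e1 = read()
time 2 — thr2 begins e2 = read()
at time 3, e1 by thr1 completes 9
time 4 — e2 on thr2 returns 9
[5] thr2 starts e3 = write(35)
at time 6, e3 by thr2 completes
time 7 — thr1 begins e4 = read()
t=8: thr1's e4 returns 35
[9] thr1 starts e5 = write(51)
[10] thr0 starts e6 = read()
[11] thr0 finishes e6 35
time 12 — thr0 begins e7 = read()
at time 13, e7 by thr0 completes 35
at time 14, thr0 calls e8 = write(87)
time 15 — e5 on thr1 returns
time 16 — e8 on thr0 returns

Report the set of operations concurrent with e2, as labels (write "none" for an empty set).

e2 spans [2,4]: anything still running between times 2 and 4 counts as concurrent
e1 [1,3]: concurrent
e3 [5,6]: after
e4 [7,8]: after
e5 [9,15]: after
e6 [10,11]: after
e7 [12,13]: after
e8 [14,16]: after

e1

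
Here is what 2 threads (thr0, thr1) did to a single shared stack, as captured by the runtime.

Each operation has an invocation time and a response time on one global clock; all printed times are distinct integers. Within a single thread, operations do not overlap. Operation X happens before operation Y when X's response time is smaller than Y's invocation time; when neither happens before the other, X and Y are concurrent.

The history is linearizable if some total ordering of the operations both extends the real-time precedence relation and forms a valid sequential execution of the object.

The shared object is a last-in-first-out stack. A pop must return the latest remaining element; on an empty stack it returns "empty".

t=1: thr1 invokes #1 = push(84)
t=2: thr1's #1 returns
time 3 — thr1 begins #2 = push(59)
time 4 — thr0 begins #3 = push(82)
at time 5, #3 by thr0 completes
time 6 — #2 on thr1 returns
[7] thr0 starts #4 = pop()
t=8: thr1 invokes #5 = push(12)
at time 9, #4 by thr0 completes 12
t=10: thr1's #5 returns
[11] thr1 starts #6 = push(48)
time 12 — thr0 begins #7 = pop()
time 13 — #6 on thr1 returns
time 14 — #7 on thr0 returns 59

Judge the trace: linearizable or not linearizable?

witness order: #1, #3, #2, #5, #4, #7, #6
1. #1 push(84), leaving stack <84>
2. #3 push(82), leaving stack <84,82>
3. #2 push(59), leaving stack <84,82,59>
4. #5 push(12), leaving stack <84,82,59,12>
5. #4 pop() → 12, leaving stack <84,82,59>
6. #7 pop() → 59, leaving stack <84,82>
7. #6 push(48), leaving stack <84,82,48>

linearizable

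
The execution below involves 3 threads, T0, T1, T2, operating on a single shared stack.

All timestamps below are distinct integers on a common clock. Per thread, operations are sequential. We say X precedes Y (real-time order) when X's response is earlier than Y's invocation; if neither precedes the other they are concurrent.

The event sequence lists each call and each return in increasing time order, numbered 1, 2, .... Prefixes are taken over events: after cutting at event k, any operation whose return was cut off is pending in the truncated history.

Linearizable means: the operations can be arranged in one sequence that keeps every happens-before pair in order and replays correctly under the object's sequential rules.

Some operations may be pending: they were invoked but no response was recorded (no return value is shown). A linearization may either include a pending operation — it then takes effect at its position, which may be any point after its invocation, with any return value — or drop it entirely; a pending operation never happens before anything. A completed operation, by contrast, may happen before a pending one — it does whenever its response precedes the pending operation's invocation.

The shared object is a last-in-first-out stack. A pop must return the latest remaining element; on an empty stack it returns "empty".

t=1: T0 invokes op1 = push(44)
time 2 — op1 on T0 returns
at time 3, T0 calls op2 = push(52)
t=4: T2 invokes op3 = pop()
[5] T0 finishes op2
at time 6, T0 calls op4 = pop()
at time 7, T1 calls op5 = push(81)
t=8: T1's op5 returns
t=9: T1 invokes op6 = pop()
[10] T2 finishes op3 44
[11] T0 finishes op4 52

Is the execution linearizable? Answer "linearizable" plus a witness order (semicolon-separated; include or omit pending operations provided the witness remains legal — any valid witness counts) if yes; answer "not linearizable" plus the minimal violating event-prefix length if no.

linearizable — witness: op1; op2; op4; op3; op5

1. op1 push(44), leaving stack <44>
2. op2 push(52), leaving stack <44,52>
3. op4 pop() → 52, leaving stack <44>
4. op3 pop() → 44, leaving stack <>
5. op5 push(81), leaving stack <81>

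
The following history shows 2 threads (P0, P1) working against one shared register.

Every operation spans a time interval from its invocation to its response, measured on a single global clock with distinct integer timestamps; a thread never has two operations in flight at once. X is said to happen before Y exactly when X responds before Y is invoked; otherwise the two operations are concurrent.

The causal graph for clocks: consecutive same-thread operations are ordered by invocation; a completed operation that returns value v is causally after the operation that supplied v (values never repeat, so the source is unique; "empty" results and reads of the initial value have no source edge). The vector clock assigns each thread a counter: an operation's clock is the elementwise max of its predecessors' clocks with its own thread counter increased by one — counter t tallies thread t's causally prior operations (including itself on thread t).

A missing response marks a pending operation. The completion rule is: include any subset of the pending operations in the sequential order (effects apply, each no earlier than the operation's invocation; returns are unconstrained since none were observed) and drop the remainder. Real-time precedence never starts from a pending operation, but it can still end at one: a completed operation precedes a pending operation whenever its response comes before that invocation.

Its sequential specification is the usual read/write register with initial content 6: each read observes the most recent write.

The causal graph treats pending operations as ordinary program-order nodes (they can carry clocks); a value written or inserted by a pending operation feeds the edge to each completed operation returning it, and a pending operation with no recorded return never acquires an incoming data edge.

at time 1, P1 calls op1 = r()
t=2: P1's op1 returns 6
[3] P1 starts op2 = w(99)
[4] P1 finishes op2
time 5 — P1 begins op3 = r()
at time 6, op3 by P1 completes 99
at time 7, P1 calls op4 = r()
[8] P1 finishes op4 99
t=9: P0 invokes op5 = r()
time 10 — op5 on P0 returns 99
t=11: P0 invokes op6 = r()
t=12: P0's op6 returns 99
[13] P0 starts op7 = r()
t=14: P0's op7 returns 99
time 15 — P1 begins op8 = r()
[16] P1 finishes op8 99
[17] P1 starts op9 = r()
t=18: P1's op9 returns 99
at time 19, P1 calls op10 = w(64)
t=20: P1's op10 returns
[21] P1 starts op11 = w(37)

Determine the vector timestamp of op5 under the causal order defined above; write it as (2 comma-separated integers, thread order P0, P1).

(1, 2)

invoked at 1, op1 has no predecessors; its own P1 bump gives (0, 1)
VC(op2, invoked at 3): max of VC(op1)=(0, 1), then +1 on thread P1 → (0, 2)
VC(op3, invoked at 5): max of VC(op2)=(0, 2), then +1 on thread P1 → (0, 3)
VC(op5, invoked at 9): max of VC(op2)=(0, 2), then +1 on thread P0 → (1, 2)
VC(op4, invoked at 7): max of VC(op2)=(0, 2), VC(op3)=(0, 3), then +1 on thread P1 → (0, 4)
VC(op6, invoked at 11): max of VC(op2)=(0, 2), VC(op5)=(1, 2), then +1 on thread P0 → (2, 2)
VC(op8, invoked at 15): max of VC(op2)=(0, 2), VC(op4)=(0, 4), then +1 on thread P1 → (0, 5)
VC(op7, invoked at 13): max of VC(op2)=(0, 2), VC(op6)=(2, 2), then +1 on thread P0 → (3, 2)
VC(op9, invoked at 17): max of VC(op2)=(0, 2), VC(op8)=(0, 5), then +1 on thread P1 → (0, 6)
VC(op10, invoked at 19): max of VC(op9)=(0, 6), then +1 on thread P1 → (0, 7)
VC(op11, invoked at 21): max of VC(op10)=(0, 7), then +1 on thread P1 → (0, 8)
target: VC(op5) = (1, 2)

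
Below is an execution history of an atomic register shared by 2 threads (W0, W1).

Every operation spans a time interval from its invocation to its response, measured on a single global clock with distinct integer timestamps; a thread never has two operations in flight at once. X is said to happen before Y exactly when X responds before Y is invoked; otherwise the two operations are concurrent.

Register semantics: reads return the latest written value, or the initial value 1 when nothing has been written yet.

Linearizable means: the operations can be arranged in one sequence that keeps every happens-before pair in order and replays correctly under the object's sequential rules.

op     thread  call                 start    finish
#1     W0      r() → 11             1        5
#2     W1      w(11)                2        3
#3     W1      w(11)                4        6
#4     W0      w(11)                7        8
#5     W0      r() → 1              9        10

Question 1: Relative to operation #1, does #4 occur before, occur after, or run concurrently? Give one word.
#4 spans [7,8], #1 spans [1,5]
resp(#1)=5 < inv(#4)=7

after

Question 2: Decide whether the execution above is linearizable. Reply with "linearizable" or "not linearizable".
the violation lands at event 10, #5's response at time 10: events 1..9 linearize, events 1..10 do not
3 orders of the 5 completed atomic register ops respect real time; none is legal
one such order, #1, #2, #3, #4, #5, breaks at step 1 where #1 r() → 11 is illegal
one such order, #2, #1, #3, #4, #5, breaks at step 5 where #5 r() → 1 is illegal

not linearizable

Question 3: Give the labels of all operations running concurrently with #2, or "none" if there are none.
#2 spans [2,3]: anything still running between times 2 and 3 counts as concurrent
#1 [1,5]: concurrent
#3 [4,6]: after
#4 [7,8]: after
#5 [9,10]: after

#1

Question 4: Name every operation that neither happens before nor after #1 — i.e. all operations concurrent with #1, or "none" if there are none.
concurrent with #1 ([1,5]): every op whose interval crosses 1..5
#2 [2,3]: concurrent
#3 [4,6]: concurrent
#4 [7,8]: after
#5 [9,10]: after

#2, #3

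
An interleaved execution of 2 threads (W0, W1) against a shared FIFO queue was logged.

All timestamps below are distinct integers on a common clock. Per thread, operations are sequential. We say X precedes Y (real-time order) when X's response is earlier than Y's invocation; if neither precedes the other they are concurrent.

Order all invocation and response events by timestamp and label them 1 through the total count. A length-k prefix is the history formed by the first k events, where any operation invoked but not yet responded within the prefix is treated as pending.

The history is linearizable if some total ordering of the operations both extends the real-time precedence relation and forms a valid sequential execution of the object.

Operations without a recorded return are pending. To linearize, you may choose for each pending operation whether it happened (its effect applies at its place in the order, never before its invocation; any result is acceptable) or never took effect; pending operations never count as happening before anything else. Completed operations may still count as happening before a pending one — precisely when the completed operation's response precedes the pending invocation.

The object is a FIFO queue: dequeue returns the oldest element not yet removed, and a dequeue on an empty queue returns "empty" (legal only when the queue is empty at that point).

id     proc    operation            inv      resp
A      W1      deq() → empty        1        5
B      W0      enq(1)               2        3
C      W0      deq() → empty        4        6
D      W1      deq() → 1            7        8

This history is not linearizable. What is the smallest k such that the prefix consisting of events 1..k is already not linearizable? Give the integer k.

one valid order for events 1..5 is A, B:
1. A deq() → empty, leaving queue <>
2. B enq(1), leaving queue <1>
once event 6 joins (C's response, time 6), exhaustive search finds no witness
e.g. A, B, C: illegal at step 3, since C deq() → empty cannot apply there
e.g. B, A, C: illegal at step 2, since A deq() → empty cannot apply there

6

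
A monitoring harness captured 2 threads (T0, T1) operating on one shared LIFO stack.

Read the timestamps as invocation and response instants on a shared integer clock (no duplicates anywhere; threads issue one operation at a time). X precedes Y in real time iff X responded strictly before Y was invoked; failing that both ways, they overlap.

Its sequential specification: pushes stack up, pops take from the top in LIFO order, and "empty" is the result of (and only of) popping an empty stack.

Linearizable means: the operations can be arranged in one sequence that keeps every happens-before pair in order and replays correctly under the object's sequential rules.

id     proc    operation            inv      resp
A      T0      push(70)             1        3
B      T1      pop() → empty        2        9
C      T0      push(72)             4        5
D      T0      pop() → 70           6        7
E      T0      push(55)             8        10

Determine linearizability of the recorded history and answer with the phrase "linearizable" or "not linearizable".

the violation lands at event 9, B's response at time 9: events 1..8 linearize, events 1..9 do not
4 completed operations, 4 real-time-consistent orders — every LIFO stack replay fails
no completion choice of the 1 pending operation (E) rescues it — every subset was tried
e.g. A, B, C, D (pending dropped): illegal at step 2, since B pop() → empty cannot apply there
e.g. A, C, B, D (pending dropped): illegal at step 3, since B pop() → empty cannot apply there

not linearizable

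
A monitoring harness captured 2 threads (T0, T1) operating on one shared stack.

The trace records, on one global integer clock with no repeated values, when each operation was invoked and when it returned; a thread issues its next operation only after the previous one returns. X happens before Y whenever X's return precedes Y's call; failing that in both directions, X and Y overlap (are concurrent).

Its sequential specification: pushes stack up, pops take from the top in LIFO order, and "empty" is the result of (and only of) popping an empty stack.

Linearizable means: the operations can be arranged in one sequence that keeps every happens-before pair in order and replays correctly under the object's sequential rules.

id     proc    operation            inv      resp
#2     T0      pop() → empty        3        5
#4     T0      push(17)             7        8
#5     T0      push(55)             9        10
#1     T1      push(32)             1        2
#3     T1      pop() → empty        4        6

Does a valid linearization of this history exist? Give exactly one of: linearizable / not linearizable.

not linearizable

prefix check: 1..5 passes, 1..6 fails once #3's time-6 response joins
3 completed operations, 2 real-time-consistent orders — every stack replay fails
one such order, #1, #2, #3, breaks at step 2 where #2 pop() → empty is illegal
one such order, #1, #3, #2, breaks at step 2 where #3 pop() → empty is illegal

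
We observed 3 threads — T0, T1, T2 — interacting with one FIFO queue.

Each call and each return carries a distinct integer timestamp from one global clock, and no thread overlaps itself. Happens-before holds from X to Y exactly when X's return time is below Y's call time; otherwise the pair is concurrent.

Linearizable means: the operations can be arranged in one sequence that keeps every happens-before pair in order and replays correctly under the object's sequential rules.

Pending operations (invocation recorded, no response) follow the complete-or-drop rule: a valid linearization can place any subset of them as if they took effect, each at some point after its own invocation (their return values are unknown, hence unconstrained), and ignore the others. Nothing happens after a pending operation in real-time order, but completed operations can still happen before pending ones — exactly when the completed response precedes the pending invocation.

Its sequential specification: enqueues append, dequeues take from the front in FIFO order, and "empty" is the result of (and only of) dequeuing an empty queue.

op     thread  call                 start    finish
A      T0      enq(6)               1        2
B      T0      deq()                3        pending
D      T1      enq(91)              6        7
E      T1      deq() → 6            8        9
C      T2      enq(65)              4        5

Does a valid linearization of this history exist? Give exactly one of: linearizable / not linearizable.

a witness: A, C, D, E
1. A enq(6), leaving queue <6>
2. C enq(65), leaving queue <6,65>
3. D enq(91), leaving queue <6,65,91>
4. E deq() → 6, leaving queue <65,91>

linearizable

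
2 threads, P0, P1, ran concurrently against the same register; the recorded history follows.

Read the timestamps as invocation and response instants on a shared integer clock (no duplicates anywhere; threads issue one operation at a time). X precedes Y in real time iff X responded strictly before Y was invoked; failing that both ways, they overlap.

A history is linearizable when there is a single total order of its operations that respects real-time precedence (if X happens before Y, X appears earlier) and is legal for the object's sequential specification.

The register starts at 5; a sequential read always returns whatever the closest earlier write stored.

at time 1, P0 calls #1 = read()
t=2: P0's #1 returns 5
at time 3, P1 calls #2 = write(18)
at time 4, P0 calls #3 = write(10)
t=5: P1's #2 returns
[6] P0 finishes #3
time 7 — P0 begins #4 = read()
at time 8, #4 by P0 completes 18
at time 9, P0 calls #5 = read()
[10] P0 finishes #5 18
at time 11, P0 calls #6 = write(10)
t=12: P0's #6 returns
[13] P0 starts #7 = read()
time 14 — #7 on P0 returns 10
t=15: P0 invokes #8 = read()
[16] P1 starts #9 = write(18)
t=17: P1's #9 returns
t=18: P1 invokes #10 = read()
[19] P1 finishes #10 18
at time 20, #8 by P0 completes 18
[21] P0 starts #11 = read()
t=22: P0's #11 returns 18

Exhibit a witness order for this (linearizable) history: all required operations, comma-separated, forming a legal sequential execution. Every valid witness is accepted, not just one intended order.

1. #1 read() → 5, leaving value 5
2. #3 write(10), leaving value 10
3. #2 write(18), leaving value 18
4. #4 read() → 18, leaving value 18
5. #5 read() → 18, leaving value 18
6. #6 write(10), leaving value 10
7. #7 read() → 10, leaving value 10
8. #9 write(18), leaving value 18
9. #8 read() → 18, leaving value 18
10. #10 read() → 18, leaving value 18
11. #11 read() → 18, leaving value 18

#1, #3, #2, #4, #5, #6, #7, #9, #8, #10, #11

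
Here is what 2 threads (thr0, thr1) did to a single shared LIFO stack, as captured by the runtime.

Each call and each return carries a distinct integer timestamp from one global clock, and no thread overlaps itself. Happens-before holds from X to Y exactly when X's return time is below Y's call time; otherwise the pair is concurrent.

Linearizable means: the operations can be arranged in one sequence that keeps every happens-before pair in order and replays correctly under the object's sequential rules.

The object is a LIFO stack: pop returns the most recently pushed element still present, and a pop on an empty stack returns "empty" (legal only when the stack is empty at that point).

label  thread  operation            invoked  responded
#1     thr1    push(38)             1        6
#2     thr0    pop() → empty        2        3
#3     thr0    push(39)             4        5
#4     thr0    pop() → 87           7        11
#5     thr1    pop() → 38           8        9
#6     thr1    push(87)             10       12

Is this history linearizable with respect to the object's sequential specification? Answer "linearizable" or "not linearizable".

linearizable

witness order: #2, #3, #1, #5, #6, #4
after step 1 (#2 pop() → empty): stack <>
after step 2 (#3 push(39)): stack <39>
after step 3 (#1 push(38)): stack <39,38>
after step 4 (#5 pop() → 38): stack <39>
after step 5 (#6 push(87)): stack <39,87>
after step 6 (#4 pop() → 87): stack <39>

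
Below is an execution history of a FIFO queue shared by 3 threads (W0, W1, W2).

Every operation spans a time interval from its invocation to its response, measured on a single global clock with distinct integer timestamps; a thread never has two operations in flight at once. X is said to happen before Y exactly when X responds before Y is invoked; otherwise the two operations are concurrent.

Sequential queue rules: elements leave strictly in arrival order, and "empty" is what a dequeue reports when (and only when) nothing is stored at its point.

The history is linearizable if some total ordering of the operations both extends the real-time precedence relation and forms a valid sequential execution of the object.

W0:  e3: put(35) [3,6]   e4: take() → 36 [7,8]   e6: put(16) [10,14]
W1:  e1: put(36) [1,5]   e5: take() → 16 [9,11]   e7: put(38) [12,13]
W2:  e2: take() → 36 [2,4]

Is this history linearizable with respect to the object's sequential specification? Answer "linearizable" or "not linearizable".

not linearizable

events 1..7 are fine; event 8 — the response of e4 at time 8 — makes the prefix non-linearizable
no legal order exists: 6 real-time-consistent candidates over 4 completed FIFO queue operations, all rejected
one such order, e1, e2, e3, e4, breaks at step 4 where e4 take() → 36 is illegal
one such order, e1, e3, e2, e4, breaks at step 4 where e4 take() → 36 is illegal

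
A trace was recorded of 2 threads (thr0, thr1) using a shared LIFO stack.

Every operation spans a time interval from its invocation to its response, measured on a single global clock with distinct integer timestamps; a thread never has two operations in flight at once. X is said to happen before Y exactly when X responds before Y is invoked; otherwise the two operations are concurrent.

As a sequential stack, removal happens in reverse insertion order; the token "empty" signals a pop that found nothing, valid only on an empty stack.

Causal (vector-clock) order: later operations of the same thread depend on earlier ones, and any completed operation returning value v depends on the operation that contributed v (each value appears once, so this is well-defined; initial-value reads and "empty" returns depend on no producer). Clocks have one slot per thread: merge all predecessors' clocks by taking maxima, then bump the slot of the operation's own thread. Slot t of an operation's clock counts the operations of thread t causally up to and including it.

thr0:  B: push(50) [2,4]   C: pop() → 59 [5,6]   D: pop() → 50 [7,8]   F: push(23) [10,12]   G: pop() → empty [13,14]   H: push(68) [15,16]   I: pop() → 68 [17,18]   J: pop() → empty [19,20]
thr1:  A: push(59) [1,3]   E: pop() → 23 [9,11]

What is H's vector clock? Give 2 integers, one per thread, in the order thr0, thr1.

A, invoked 1, has no incoming edges; only thr1's bump applies → (0, 1)
B, invoked 2, has no incoming edges; only thr0's bump applies → (1, 0)
invoked at 5, C merges VC(A)=(0, 1), VC(B)=(1, 0) and bumps thr0's slot → (2, 1)
invoked at 7, D merges VC(B)=(1, 0), VC(C)=(2, 1) and bumps thr0's slot → (3, 1)
invoked at 10, F merges VC(D)=(3, 1) and bumps thr0's slot → (4, 1)
invoked at 9, E merges VC(A)=(0, 1), VC(F)=(4, 1) and bumps thr1's slot → (4, 2)
invoked at 13, G merges VC(F)=(4, 1) and bumps thr0's slot → (5, 1)
invoked at 15, H merges VC(G)=(5, 1) and bumps thr0's slot → (6, 1)
invoked at 17, I merges VC(H)=(6, 1) and bumps thr0's slot → (7, 1)
invoked at 19, J merges VC(I)=(7, 1) and bumps thr0's slot → (8, 1)
target: VC(H) = (6, 1)

(6, 1)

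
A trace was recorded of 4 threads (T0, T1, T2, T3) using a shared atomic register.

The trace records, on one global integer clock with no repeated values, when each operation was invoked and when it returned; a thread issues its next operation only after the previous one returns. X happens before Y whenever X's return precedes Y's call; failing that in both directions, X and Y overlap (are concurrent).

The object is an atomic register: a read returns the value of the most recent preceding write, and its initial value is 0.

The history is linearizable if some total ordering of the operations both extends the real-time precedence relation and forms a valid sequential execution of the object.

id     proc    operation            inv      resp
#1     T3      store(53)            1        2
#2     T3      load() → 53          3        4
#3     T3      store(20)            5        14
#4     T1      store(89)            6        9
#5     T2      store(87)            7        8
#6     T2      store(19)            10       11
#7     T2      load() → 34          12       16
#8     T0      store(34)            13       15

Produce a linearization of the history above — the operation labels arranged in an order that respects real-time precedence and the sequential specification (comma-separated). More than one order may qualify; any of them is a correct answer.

#1, #2, #3, #4, #5, #6, #8, #7

after step 1 (#1 store(53)): value 53
after step 2 (#2 load() → 53): value 53
after step 3 (#3 store(20)): value 20
after step 4 (#4 store(89)): value 89
after step 5 (#5 store(87)): value 87
after step 6 (#6 store(19)): value 19
after step 7 (#8 store(34)): value 34
after step 8 (#7 load() → 34): value 34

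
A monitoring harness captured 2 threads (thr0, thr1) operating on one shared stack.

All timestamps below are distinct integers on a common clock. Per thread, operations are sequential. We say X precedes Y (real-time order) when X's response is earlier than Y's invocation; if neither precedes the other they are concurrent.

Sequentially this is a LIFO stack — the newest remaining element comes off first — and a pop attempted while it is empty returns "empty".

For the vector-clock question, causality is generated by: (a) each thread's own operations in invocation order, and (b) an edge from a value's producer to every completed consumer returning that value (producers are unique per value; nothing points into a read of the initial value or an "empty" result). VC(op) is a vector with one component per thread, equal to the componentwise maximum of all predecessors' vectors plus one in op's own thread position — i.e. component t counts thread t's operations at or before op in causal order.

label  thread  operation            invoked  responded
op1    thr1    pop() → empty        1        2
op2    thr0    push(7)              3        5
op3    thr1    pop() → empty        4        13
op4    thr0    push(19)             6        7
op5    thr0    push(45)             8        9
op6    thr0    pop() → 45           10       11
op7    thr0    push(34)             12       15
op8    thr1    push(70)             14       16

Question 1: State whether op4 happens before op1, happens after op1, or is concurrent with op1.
Answer: after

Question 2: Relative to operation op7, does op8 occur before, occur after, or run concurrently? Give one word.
Answer: concurrent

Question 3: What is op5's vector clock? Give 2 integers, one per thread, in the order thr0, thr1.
Answer: (3, 0)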